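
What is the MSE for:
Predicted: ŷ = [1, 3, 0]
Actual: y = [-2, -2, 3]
MSE = 14.33

MSE = (1/3)((1--2)² + (3--2)² + (0-3)²) = (1/3)(9 + 25 + 9) = 14.33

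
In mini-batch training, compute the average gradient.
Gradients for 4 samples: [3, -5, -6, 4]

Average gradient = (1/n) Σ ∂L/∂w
Average gradient = -1

Average = (1/4)(3 + -5 + -6 + 4) = -4/4 = -1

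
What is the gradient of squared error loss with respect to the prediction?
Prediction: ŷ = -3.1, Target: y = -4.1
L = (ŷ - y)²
∂L/∂ŷ = 2.0

∂L/∂ŷ = 2(ŷ - y) = 2(-3.1 - -4.1) = 2(1.0) = 2.0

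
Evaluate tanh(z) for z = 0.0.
0

tanh(0.0) = (e^(0.0) - e^(0.0))/(e^(0.0) + e^(0.0)) = 0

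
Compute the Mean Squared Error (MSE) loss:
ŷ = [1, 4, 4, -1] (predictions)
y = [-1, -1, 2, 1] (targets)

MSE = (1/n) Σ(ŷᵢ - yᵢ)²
MSE = 9.25

MSE = (1/4)((1--1)² + (4--1)² + (4-2)² + (-1-1)²) = (1/4)(4 + 25 + 4 + 4) = 9.25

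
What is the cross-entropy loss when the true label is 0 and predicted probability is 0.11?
L = 0.1165

L = -0·log(0.11) - 1·log(0.89) = -log(0.89) = 0.1165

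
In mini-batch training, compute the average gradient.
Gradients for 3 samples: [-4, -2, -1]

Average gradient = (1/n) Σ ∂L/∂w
Average gradient = -2.333

Average = (1/3)(-4 + -2 + -1) = -7/3 = -2.333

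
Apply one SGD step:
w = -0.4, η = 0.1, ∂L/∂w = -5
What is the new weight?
w_new = 0.1

w_new = w - η·∂L/∂w = -0.4 - 0.1×(-5) = -0.4 - (-0.5) = 0.1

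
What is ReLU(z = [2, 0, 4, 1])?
h = [2, 0, 4, 1]

ReLU applied element-wise: max(0,2)=2, max(0,0)=0, max(0,4)=4, max(0,1)=1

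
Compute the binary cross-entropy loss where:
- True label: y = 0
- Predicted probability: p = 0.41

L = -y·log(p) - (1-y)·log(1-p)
L = 0.5276

L = -0·log(0.41) - 1·log(0.59) = -log(0.59) = 0.5276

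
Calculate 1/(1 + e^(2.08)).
0.1111

sigmoid(-2.08) = 1/(1 + e^(2.08)) = 1/(1 + 8.004) = 0.1111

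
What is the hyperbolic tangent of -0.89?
-0.7114

tanh(-0.89) = (e^(-0.89) - e^(0.89))/(e^(-0.89) + e^(0.89)) = -0.7114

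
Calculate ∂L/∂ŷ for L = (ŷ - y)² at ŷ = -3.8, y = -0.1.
∂L/∂ŷ = -7.4

∂L/∂ŷ = 2(ŷ - y) = 2(-3.8 - -0.1) = 2(-3.7) = -7.4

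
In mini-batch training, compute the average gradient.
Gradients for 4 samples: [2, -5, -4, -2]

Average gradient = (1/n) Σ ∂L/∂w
Average gradient = -2.25

Average = (1/4)(2 + -5 + -4 + -2) = -9/4 = -2.25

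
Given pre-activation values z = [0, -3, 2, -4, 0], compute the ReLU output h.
h = [0, 0, 2, 0, 0]

ReLU applied element-wise: max(0,0)=0, max(0,-3)=0, max(0,2)=2, max(0,-4)=0, max(0,0)=0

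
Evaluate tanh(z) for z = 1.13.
0.811

tanh(1.13) = (e^(1.13) - e^(-1.13))/(e^(1.13) + e^(-1.13)) = 0.811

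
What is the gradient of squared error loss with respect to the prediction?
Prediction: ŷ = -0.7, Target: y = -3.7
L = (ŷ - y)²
∂L/∂ŷ = 6.0

∂L/∂ŷ = 2(ŷ - y) = 2(-0.7 - -3.7) = 2(3.0) = 6.0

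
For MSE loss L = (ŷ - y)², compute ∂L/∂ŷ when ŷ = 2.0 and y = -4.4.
∂L/∂ŷ = 12.8

∂L/∂ŷ = 2(ŷ - y) = 2(2.0 - -4.4) = 2(6.4) = 12.8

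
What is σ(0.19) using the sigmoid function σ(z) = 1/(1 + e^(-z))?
0.5474

sigmoid(0.19) = 1/(1 + e^(-0.19)) = 1/(1 + 0.827) = 0.5474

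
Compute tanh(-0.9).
-0.7163

tanh(-0.9) = (e^(-0.9) - e^(0.9))/(e^(-0.9) + e^(0.9)) = -0.7163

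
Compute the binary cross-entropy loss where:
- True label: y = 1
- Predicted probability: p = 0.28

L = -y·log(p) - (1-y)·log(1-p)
L = 1.273

L = -1·log(0.28) - 0·log(0.72) = -log(0.28) = 1.273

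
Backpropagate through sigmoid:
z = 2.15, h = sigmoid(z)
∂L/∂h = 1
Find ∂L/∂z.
∂L/∂z = 0.09345

σ(2.15) = 0.8957
σ'(2.15) = σ(2.15)(1 - σ(2.15)) = 0.8957 × 0.1043 = 0.09345
∂L/∂z = ∂L/∂h · σ'(z) = 1 × 0.09345 = 0.09345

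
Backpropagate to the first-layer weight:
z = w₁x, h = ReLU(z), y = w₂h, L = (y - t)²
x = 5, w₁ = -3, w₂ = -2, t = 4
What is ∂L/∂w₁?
∂L/∂w₁ = 0

Forward pass:
z = w₁x = -3×5 = -15
h = ReLU(-15) = 0
y = w₂h = -2×0 = 0

Backward pass:
∂L/∂y = 2(y - t) = 2(0 - 4) = -8
∂y/∂h = w₂ = -2
∂h/∂z = 0 (ReLU derivative)
∂z/∂w₁ = x = 5

∂L/∂w₁ = -8 × -2 × 0 × 5 = 0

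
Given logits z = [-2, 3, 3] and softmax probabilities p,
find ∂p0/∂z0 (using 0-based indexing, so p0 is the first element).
∂p0/∂z0 = 0.003346

p = softmax(z) = [0.003358, 0.4983, 0.4983]
p0 = 0.003358

∂p0/∂z0 = p0(1 - p0) = 0.003358 × (1 - 0.003358) = 0.003346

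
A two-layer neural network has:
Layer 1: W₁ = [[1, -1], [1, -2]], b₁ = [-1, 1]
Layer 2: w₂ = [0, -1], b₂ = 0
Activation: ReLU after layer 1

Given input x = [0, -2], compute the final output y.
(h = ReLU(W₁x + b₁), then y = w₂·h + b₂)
y = -5

Layer 1 pre-activation: z₁ = [1, 5]
After ReLU: h = [1, 5]
Layer 2 output: y = 0×1 + -1×5 + 0 = -5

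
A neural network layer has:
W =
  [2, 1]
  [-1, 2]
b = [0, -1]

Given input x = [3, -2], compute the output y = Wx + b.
y = [4, -8]

Wx = [2×3 + 1×-2, -1×3 + 2×-2]
   = [4, -7]
y = Wx + b = [4 + 0, -7 + -1] = [4, -8]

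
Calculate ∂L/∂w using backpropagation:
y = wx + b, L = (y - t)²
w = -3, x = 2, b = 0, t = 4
∂L/∂w = -40

y = wx + b = (-3)(2) + 0 = -6
∂L/∂y = 2(y - t) = 2(-6 - 4) = -20
∂y/∂w = x = 2
∂L/∂w = ∂L/∂y · ∂y/∂w = -20 × 2 = -40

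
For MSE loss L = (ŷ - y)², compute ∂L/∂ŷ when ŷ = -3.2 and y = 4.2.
∂L/∂ŷ = -14.8

∂L/∂ŷ = 2(ŷ - y) = 2(-3.2 - 4.2) = 2(-7.4) = -14.8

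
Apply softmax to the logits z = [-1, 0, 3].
p = [0.0171, 0.0466, 0.9362]

exp(z) = [0.3679, 1, 20.09]
Sum = 21.45
p = [0.0171, 0.0466, 0.9362]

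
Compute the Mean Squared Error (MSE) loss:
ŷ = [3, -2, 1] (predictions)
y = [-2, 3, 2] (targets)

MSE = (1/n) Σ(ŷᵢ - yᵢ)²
MSE = 17

MSE = (1/3)((3--2)² + (-2-3)² + (1-2)²) = (1/3)(25 + 25 + 1) = 17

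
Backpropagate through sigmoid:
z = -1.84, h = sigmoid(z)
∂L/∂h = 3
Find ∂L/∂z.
∂L/∂z = 0.3548

σ(-1.84) = 0.1371
σ'(-1.84) = σ(-1.84)(1 - σ(-1.84)) = 0.1371 × 0.8629 = 0.1183
∂L/∂z = ∂L/∂h · σ'(z) = 3 × 0.1183 = 0.3548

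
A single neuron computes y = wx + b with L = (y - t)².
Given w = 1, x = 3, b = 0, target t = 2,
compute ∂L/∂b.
∂L/∂b = 2

y = wx + b = (1)(3) + 0 = 3
∂L/∂y = 2(y - t) = 2(3 - 2) = 2
∂y/∂b = 1
∂L/∂b = ∂L/∂y · ∂y/∂b = 2 × 1 = 2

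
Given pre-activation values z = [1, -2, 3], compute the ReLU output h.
h = [1, 0, 3]

ReLU applied element-wise: max(0,1)=1, max(0,-2)=0, max(0,3)=3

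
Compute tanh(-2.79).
-0.9925

tanh(-2.79) = (e^(-2.79) - e^(2.79))/(e^(-2.79) + e^(2.79)) = -0.9925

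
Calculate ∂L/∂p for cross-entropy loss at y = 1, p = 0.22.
∂L/∂p = -4.545

∂L/∂p = -y/p + (1-y)/(1-p) = -1/0.22 + 0 = -4.545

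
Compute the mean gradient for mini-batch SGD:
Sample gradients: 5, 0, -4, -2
Average gradient = -0.25

Average = (1/4)(5 + 0 + -4 + -2) = -1/4 = -0.25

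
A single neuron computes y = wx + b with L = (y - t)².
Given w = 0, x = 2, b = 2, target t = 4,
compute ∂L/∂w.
∂L/∂w = -8

y = wx + b = (0)(2) + 2 = 2
∂L/∂y = 2(y - t) = 2(2 - 4) = -4
∂y/∂w = x = 2
∂L/∂w = ∂L/∂y · ∂y/∂w = -4 × 2 = -8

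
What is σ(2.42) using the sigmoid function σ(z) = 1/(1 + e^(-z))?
0.9183

sigmoid(2.42) = 1/(1 + e^(-2.42)) = 1/(1 + 0.08892) = 0.9183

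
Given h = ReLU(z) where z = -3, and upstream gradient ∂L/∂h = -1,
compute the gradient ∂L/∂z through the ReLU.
∂L/∂z = 0

h = ReLU(-3) = 0
Since z < 0: ∂h/∂z = 0
∂L/∂z = ∂L/∂h · ∂h/∂z = -1 × 0 = 0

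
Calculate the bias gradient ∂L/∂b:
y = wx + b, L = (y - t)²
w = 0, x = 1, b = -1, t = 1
∂L/∂b = -4

y = wx + b = (0)(1) + -1 = -1
∂L/∂y = 2(y - t) = 2(-1 - 1) = -4
∂y/∂b = 1
∂L/∂b = ∂L/∂y · ∂y/∂b = -4 × 1 = -4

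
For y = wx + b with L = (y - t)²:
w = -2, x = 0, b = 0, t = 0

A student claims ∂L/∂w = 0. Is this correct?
Correct

y = (-2)(0) + 0 = 0
∂L/∂y = 2(y - t) = 2(0 - 0) = 0
∂y/∂w = x = 0
∂L/∂w = 0 × 0 = 0

Claimed value: 0
Correct: The correct gradient is 0.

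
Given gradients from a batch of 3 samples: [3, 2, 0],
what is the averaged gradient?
Average gradient = 1.667

Average = (1/3)(3 + 2 + 0) = 5/3 = 1.667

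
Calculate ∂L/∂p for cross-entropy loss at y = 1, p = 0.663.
∂L/∂p = -1.508

∂L/∂p = -y/p + (1-y)/(1-p) = -1/0.663 + 0 = -1.508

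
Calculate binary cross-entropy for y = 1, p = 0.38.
L = 0.9676

L = -1·log(0.38) - 0·log(0.62) = -log(0.38) = 0.9676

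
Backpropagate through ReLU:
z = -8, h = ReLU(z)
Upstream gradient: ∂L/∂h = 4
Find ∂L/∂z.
∂L/∂z = 0

h = ReLU(-8) = 0
Since z < 0: ∂h/∂z = 0
∂L/∂z = ∂L/∂h · ∂h/∂z = 4 × 0 = 0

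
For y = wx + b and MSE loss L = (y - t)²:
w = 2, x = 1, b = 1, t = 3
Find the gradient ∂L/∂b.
∂L/∂b = 0

y = wx + b = (2)(1) + 1 = 3
∂L/∂y = 2(y - t) = 2(3 - 3) = 0
∂y/∂b = 1
∂L/∂b = ∂L/∂y · ∂y/∂b = 0 × 1 = 0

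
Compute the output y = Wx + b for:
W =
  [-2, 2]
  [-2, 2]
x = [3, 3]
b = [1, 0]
y = [1, 0]

Wx = [-2×3 + 2×3, -2×3 + 2×3]
   = [0, 0]
y = Wx + b = [0 + 1, 0 + 0] = [1, 0]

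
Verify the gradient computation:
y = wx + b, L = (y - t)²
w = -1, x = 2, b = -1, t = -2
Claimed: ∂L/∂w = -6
Incorrect

y = (-1)(2) + -1 = -3
∂L/∂y = 2(y - t) = 2(-3 - -2) = -2
∂y/∂w = x = 2
∂L/∂w = -2 × 2 = -4

Claimed value: -6
Incorrect: The correct gradient is -4.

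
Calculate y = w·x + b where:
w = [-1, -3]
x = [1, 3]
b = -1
y = -11

y = (-1)(1) + (-3)(3) + -1 = -11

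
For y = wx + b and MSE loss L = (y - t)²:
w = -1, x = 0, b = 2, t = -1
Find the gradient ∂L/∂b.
∂L/∂b = 6

y = wx + b = (-1)(0) + 2 = 2
∂L/∂y = 2(y - t) = 2(2 - -1) = 6
∂y/∂b = 1
∂L/∂b = ∂L/∂y · ∂y/∂b = 6 × 1 = 6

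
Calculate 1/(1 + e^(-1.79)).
0.8569

sigmoid(1.79) = 1/(1 + e^(-1.79)) = 1/(1 + 0.167) = 0.8569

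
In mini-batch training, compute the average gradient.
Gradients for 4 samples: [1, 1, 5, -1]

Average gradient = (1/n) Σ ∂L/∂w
Average gradient = 1.5

Average = (1/4)(1 + 1 + 5 + -1) = 6/4 = 1.5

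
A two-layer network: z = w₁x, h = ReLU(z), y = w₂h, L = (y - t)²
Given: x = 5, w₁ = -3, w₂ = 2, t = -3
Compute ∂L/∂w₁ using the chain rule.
∂L/∂w₁ = 0

Forward pass:
z = w₁x = -3×5 = -15
h = ReLU(-15) = 0
y = w₂h = 2×0 = 0

Backward pass:
∂L/∂y = 2(y - t) = 2(0 - -3) = 6
∂y/∂h = w₂ = 2
∂h/∂z = 0 (ReLU derivative)
∂z/∂w₁ = x = 5

∂L/∂w₁ = 6 × 2 × 0 × 5 = 0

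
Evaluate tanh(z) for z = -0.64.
-0.5649

tanh(-0.64) = (e^(-0.64) - e^(0.64))/(e^(-0.64) + e^(0.64)) = -0.5649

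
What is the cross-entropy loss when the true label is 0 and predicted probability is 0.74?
L = 1.347

L = -0·log(0.74) - 1·log(0.26) = -log(0.26) = 1.347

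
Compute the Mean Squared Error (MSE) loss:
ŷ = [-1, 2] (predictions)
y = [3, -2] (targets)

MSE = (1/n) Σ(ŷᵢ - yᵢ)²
MSE = 16

MSE = (1/2)((-1-3)² + (2--2)²) = (1/2)(16 + 16) = 16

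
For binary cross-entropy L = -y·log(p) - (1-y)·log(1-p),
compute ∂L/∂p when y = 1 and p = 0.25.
∂L/∂p = -4

∂L/∂p = -y/p + (1-y)/(1-p) = -1/0.25 + 0 = -4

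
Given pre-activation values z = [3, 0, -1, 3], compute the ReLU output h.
h = [3, 0, 0, 3]

ReLU applied element-wise: max(0,3)=3, max(0,0)=0, max(0,-1)=0, max(0,3)=3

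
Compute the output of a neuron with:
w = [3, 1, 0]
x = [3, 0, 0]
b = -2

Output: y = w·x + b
y = 7

y = (3)(3) + (1)(0) + (0)(0) + -2 = 7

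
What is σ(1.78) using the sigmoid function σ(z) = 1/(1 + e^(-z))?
0.8557

sigmoid(1.78) = 1/(1 + e^(-1.78)) = 1/(1 + 0.1686) = 0.8557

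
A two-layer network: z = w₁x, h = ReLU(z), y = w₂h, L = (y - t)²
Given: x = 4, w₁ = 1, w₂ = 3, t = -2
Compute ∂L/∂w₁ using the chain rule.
∂L/∂w₁ = 336

Forward pass:
z = w₁x = 1×4 = 4
h = ReLU(4) = 4
y = w₂h = 3×4 = 12

Backward pass:
∂L/∂y = 2(y - t) = 2(12 - -2) = 28
∂y/∂h = w₂ = 3
∂h/∂z = 1 (ReLU derivative)
∂z/∂w₁ = x = 4

∂L/∂w₁ = 28 × 3 × 1 × 4 = 336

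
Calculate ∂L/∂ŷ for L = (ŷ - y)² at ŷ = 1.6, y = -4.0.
∂L/∂ŷ = 11.2

∂L/∂ŷ = 2(ŷ - y) = 2(1.6 - -4.0) = 2(5.6) = 11.2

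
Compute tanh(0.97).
0.7487

tanh(0.97) = (e^(0.97) - e^(-0.97))/(e^(0.97) + e^(-0.97)) = 0.7487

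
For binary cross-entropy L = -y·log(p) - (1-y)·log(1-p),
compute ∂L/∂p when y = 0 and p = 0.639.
∂L/∂p = 2.77

∂L/∂p = -y/p + (1-y)/(1-p) = 0 + 1/0.361 = 2.77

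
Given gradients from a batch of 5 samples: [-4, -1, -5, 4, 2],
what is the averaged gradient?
Average gradient = -0.8

Average = (1/5)(-4 + -1 + -5 + 4 + 2) = -4/5 = -0.8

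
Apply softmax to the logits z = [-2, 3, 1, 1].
p = [0.0053, 0.7828, 0.1059, 0.1059]

exp(z) = [0.1353, 20.09, 2.718, 2.718]
Sum = 25.66
p = [0.0053, 0.7828, 0.1059, 0.1059]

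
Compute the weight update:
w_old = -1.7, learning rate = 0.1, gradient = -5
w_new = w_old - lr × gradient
w_new = -1.2

w_new = w - η·∂L/∂w = -1.7 - 0.1×(-5) = -1.7 - (-0.5) = -1.2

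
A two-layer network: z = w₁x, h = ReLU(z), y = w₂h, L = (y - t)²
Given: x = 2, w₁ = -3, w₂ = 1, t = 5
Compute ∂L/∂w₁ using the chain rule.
∂L/∂w₁ = 0

Forward pass:
z = w₁x = -3×2 = -6
h = ReLU(-6) = 0
y = w₂h = 1×0 = 0

Backward pass:
∂L/∂y = 2(y - t) = 2(0 - 5) = -10
∂y/∂h = w₂ = 1
∂h/∂z = 0 (ReLU derivative)
∂z/∂w₁ = x = 2

∂L/∂w₁ = -10 × 1 × 0 × 2 = 0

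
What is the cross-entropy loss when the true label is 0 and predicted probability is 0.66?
L = 1.079

L = -0·log(0.66) - 1·log(0.34) = -log(0.34) = 1.079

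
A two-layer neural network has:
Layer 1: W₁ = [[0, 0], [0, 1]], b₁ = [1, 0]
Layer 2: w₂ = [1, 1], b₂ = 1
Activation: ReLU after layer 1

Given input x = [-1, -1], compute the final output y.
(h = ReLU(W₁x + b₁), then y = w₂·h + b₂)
y = 2

Layer 1 pre-activation: z₁ = [1, -1]
After ReLU: h = [1, 0]
Layer 2 output: y = 1×1 + 1×0 + 1 = 2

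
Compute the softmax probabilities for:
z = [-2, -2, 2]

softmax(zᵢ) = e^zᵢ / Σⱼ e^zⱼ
p = [0.0177, 0.0177, 0.9647]

exp(z) = [0.1353, 0.1353, 7.389]
Sum = 7.66
p = [0.0177, 0.0177, 0.9647]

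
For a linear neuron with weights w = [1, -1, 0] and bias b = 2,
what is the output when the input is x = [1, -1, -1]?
y = 4

y = (1)(1) + (-1)(-1) + (0)(-1) + 2 = 4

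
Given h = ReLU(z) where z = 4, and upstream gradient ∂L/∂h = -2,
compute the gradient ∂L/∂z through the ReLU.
∂L/∂z = -2

h = ReLU(4) = 4
Since z > 0: ∂h/∂z = 1
∂L/∂z = ∂L/∂h · ∂h/∂z = -2 × 1 = -2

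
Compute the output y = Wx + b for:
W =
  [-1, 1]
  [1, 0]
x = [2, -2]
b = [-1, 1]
y = [-5, 3]

Wx = [-1×2 + 1×-2, 1×2 + 0×-2]
   = [-4, 2]
y = Wx + b = [-4 + -1, 2 + 1] = [-5, 3]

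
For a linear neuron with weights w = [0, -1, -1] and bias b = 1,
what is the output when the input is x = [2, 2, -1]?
y = 0

y = (0)(2) + (-1)(2) + (-1)(-1) + 1 = 0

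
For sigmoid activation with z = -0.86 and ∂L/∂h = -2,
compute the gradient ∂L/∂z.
∂L/∂z = -0.4179

σ(-0.86) = 0.2973
σ'(-0.86) = σ(-0.86)(1 - σ(-0.86)) = 0.2973 × 0.7027 = 0.2089
∂L/∂z = ∂L/∂h · σ'(z) = -2 × 0.2089 = -0.4179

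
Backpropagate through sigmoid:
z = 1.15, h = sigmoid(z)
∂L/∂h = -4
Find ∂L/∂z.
∂L/∂z = -0.7306

σ(1.15) = 0.7595
σ'(1.15) = σ(1.15)(1 - σ(1.15)) = 0.7595 × 0.2405 = 0.1827
∂L/∂z = ∂L/∂h · σ'(z) = -4 × 0.1827 = -0.7306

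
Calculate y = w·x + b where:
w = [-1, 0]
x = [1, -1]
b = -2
y = -3

y = (-1)(1) + (0)(-1) + -2 = -3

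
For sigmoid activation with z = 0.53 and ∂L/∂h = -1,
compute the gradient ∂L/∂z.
∂L/∂z = -0.2332

σ(0.53) = 0.6295
σ'(0.53) = σ(0.53)(1 - σ(0.53)) = 0.6295 × 0.3705 = 0.2332
∂L/∂z = ∂L/∂h · σ'(z) = -1 × 0.2332 = -0.2332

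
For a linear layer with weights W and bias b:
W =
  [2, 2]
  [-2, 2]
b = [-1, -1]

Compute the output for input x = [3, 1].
y = [7, -5]

Wx = [2×3 + 2×1, -2×3 + 2×1]
   = [8, -4]
y = Wx + b = [8 + -1, -4 + -1] = [7, -5]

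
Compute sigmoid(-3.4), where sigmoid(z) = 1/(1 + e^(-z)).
0.0323

sigmoid(-3.4) = 1/(1 + e^(3.4)) = 1/(1 + 29.96) = 0.0323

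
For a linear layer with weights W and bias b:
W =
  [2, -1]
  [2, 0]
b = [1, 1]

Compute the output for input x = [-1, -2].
y = [1, -1]

Wx = [2×-1 + -1×-2, 2×-1 + 0×-2]
   = [0, -2]
y = Wx + b = [0 + 1, -2 + 1] = [1, -1]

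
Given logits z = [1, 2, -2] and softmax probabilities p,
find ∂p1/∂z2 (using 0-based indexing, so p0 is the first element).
∂p1/∂z2 = -0.009532

p = softmax(z) = [0.2654, 0.7214, 0.01321]
p1 = 0.7214, p2 = 0.01321

∂p1/∂z2 = -p1 × p2 = -0.7214 × 0.01321 = -0.009532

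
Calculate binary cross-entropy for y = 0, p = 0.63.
L = 0.9943

L = -0·log(0.63) - 1·log(0.37) = -log(0.37) = 0.9943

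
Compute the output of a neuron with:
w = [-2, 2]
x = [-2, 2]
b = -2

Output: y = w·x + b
y = 6

y = (-2)(-2) + (2)(2) + -2 = 6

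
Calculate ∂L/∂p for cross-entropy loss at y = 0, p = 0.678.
∂L/∂p = 3.106

∂L/∂p = -y/p + (1-y)/(1-p) = 0 + 1/0.322 = 3.106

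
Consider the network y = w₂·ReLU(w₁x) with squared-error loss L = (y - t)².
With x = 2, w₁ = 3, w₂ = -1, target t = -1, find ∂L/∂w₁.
∂L/∂w₁ = 20

Forward pass:
z = w₁x = 3×2 = 6
h = ReLU(6) = 6
y = w₂h = -1×6 = -6

Backward pass:
∂L/∂y = 2(y - t) = 2(-6 - -1) = -10
∂y/∂h = w₂ = -1
∂h/∂z = 1 (ReLU derivative)
∂z/∂w₁ = x = 2

∂L/∂w₁ = -10 × -1 × 1 × 2 = 20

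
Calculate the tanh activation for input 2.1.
0.9705

tanh(2.1) = (e^(2.1) - e^(-2.1))/(e^(2.1) + e^(-2.1)) = 0.9705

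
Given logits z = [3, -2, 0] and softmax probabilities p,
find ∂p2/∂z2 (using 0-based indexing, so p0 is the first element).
∂p2/∂z2 = 0.0449

p = softmax(z) = [0.9465, 0.006377, 0.04712]
p2 = 0.04712

∂p2/∂z2 = p2(1 - p2) = 0.04712 × (1 - 0.04712) = 0.0449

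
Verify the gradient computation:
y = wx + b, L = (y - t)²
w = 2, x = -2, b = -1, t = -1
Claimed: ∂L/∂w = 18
Incorrect

y = (2)(-2) + -1 = -5
∂L/∂y = 2(y - t) = 2(-5 - -1) = -8
∂y/∂w = x = -2
∂L/∂w = -8 × -2 = 16

Claimed value: 18
Incorrect: The correct gradient is 16.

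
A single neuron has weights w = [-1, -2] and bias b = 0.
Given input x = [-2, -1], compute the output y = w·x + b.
y = 4

y = (-1)(-2) + (-2)(-1) + 0 = 4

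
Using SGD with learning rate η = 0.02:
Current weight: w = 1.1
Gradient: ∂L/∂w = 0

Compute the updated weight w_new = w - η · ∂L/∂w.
w_new = 1.1

w_new = w - η·∂L/∂w = 1.1 - 0.02×(0) = 1.1 - (0) = 1.1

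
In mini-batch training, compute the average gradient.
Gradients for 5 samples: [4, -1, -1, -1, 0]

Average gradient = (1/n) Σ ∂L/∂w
Average gradient = 0.2

Average = (1/5)(4 + -1 + -1 + -1 + 0) = 1/5 = 0.2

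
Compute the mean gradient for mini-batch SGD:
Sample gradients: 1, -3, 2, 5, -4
Average gradient = 0.2

Average = (1/5)(1 + -3 + 2 + 5 + -4) = 1/5 = 0.2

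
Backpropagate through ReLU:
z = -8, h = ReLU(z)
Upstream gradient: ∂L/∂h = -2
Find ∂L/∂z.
∂L/∂z = 0

h = ReLU(-8) = 0
Since z < 0: ∂h/∂z = 0
∂L/∂z = ∂L/∂h · ∂h/∂z = -2 × 0 = 0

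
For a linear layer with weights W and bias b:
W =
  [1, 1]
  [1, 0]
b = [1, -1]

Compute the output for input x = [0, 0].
y = [1, -1]

Wx = [1×0 + 1×0, 1×0 + 0×0]
   = [0, 0]
y = Wx + b = [0 + 1, 0 + -1] = [1, -1]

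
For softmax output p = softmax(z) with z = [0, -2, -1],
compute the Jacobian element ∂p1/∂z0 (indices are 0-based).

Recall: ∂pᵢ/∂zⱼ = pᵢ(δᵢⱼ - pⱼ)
∂p1/∂z0 = -0.05989

p = softmax(z) = [0.6652, 0.09003, 0.2447]
p1 = 0.09003, p0 = 0.6652

∂p1/∂z0 = -p1 × p0 = -0.09003 × 0.6652 = -0.05989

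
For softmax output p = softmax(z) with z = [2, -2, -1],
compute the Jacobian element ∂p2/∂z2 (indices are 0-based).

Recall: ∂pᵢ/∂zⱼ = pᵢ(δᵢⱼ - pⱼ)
∂p2/∂z2 = 0.04444

p = softmax(z) = [0.9362, 0.01715, 0.04661]
p2 = 0.04661

∂p2/∂z2 = p2(1 - p2) = 0.04661 × (1 - 0.04661) = 0.04444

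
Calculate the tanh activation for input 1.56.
0.9154

tanh(1.56) = (e^(1.56) - e^(-1.56))/(e^(1.56) + e^(-1.56)) = 0.9154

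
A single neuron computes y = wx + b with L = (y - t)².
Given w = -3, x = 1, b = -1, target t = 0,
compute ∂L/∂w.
∂L/∂w = -8

y = wx + b = (-3)(1) + -1 = -4
∂L/∂y = 2(y - t) = 2(-4 - 0) = -8
∂y/∂w = x = 1
∂L/∂w = ∂L/∂y · ∂y/∂w = -8 × 1 = -8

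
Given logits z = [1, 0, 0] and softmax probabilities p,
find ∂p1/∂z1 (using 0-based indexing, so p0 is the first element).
∂p1/∂z1 = 0.167

p = softmax(z) = [0.5761, 0.2119, 0.2119]
p1 = 0.2119

∂p1/∂z1 = p1(1 - p1) = 0.2119 × (1 - 0.2119) = 0.167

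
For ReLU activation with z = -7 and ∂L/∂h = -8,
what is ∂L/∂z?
∂L/∂z = 0

h = ReLU(-7) = 0
Since z < 0: ∂h/∂z = 0
∂L/∂z = ∂L/∂h · ∂h/∂z = -8 × 0 = 0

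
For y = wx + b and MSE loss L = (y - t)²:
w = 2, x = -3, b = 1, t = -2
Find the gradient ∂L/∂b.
∂L/∂b = -6

y = wx + b = (2)(-3) + 1 = -5
∂L/∂y = 2(y - t) = 2(-5 - -2) = -6
∂y/∂b = 1
∂L/∂b = ∂L/∂y · ∂y/∂b = -6 × 1 = -6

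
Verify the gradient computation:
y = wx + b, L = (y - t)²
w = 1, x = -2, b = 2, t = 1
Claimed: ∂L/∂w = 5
Incorrect

y = (1)(-2) + 2 = 0
∂L/∂y = 2(y - t) = 2(0 - 1) = -2
∂y/∂w = x = -2
∂L/∂w = -2 × -2 = 4

Claimed value: 5
Incorrect: The correct gradient is 4.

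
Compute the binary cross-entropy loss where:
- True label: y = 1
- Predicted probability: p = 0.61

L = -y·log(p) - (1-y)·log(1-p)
L = 0.4943

L = -1·log(0.61) - 0·log(0.39) = -log(0.61) = 0.4943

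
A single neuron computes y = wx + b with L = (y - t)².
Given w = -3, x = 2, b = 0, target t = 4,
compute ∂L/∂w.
∂L/∂w = -40

y = wx + b = (-3)(2) + 0 = -6
∂L/∂y = 2(y - t) = 2(-6 - 4) = -20
∂y/∂w = x = 2
∂L/∂w = ∂L/∂y · ∂y/∂w = -20 × 2 = -40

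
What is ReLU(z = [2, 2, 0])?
h = [2, 2, 0]

ReLU applied element-wise: max(0,2)=2, max(0,2)=2, max(0,0)=0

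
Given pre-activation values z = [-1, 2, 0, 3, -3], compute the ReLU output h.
h = [0, 2, 0, 3, 0]

ReLU applied element-wise: max(0,-1)=0, max(0,2)=2, max(0,0)=0, max(0,3)=3, max(0,-3)=0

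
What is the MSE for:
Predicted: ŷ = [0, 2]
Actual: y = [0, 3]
MSE = 0.5

MSE = (1/2)((0-0)² + (2-3)²) = (1/2)(0 + 1) = 0.5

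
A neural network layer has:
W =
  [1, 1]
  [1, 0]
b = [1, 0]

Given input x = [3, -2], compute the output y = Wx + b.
y = [2, 3]

Wx = [1×3 + 1×-2, 1×3 + 0×-2]
   = [1, 3]
y = Wx + b = [1 + 1, 3 + 0] = [2, 3]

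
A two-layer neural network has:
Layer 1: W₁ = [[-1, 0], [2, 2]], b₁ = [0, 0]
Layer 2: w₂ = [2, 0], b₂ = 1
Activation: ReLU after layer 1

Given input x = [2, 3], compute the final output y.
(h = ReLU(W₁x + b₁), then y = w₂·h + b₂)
y = 1

Layer 1 pre-activation: z₁ = [-2, 10]
After ReLU: h = [0, 10]
Layer 2 output: y = 2×0 + 0×10 + 1 = 1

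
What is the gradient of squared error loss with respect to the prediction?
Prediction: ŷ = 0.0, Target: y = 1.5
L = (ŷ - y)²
∂L/∂ŷ = -3.0

∂L/∂ŷ = 2(ŷ - y) = 2(0.0 - 1.5) = 2(-1.5) = -3.0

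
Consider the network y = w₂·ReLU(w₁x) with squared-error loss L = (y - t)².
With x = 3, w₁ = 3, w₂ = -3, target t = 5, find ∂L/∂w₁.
∂L/∂w₁ = 576

Forward pass:
z = w₁x = 3×3 = 9
h = ReLU(9) = 9
y = w₂h = -3×9 = -27

Backward pass:
∂L/∂y = 2(y - t) = 2(-27 - 5) = -64
∂y/∂h = w₂ = -3
∂h/∂z = 1 (ReLU derivative)
∂z/∂w₁ = x = 3

∂L/∂w₁ = -64 × -3 × 1 × 3 = 576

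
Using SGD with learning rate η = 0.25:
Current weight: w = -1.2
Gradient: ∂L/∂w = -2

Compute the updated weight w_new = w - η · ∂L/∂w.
w_new = -0.7

w_new = w - η·∂L/∂w = -1.2 - 0.25×(-2) = -1.2 - (-0.5) = -0.7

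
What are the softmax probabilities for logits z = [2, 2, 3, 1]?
p = [0.1966, 0.1966, 0.5344, 0.0723]

exp(z) = [7.389, 7.389, 20.09, 2.718]
Sum = 37.58
p = [0.1966, 0.1966, 0.5344, 0.0723]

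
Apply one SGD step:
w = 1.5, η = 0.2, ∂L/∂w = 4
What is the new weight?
w_new = 0.7

w_new = w - η·∂L/∂w = 1.5 - 0.2×(4) = 1.5 - (0.8) = 0.7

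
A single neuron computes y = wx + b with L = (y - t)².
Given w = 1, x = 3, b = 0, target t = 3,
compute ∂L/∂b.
∂L/∂b = 0

y = wx + b = (1)(3) + 0 = 3
∂L/∂y = 2(y - t) = 2(3 - 3) = 0
∂y/∂b = 1
∂L/∂b = ∂L/∂y · ∂y/∂b = 0 × 1 = 0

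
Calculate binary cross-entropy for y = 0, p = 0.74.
L = 1.347

L = -0·log(0.74) - 1·log(0.26) = -log(0.26) = 1.347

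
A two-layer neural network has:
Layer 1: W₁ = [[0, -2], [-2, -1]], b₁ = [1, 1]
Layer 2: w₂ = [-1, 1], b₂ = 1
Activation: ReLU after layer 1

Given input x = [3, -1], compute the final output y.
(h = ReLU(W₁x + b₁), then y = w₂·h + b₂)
y = -2

Layer 1 pre-activation: z₁ = [3, -4]
After ReLU: h = [3, 0]
Layer 2 output: y = -1×3 + 1×0 + 1 = -2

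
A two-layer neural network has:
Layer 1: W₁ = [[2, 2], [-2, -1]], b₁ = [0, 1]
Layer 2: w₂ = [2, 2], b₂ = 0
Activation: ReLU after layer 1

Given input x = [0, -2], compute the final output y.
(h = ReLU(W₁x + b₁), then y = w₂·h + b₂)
y = 6

Layer 1 pre-activation: z₁ = [-4, 3]
After ReLU: h = [0, 3]
Layer 2 output: y = 2×0 + 2×3 + 0 = 6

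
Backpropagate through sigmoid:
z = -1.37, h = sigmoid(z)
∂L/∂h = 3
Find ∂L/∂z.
∂L/∂z = 0.4847

σ(-1.37) = 0.2026
σ'(-1.37) = σ(-1.37)(1 - σ(-1.37)) = 0.2026 × 0.7974 = 0.1616
∂L/∂z = ∂L/∂h · σ'(z) = 3 × 0.1616 = 0.4847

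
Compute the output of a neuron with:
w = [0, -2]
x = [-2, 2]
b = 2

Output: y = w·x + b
y = -2

y = (0)(-2) + (-2)(2) + 2 = -2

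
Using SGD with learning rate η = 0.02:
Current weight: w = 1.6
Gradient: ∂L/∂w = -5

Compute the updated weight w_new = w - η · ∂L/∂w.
w_new = 1.7

w_new = w - η·∂L/∂w = 1.6 - 0.02×(-5) = 1.6 - (-0.1) = 1.7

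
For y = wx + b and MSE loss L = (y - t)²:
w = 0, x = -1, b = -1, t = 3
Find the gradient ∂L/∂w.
∂L/∂w = 8

y = wx + b = (0)(-1) + -1 = -1
∂L/∂y = 2(y - t) = 2(-1 - 3) = -8
∂y/∂w = x = -1
∂L/∂w = ∂L/∂y · ∂y/∂w = -8 × -1 = 8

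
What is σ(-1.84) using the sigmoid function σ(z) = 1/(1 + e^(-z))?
0.1371

sigmoid(-1.84) = 1/(1 + e^(1.84)) = 1/(1 + 6.297) = 0.1371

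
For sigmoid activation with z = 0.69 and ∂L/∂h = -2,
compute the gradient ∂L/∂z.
∂L/∂z = -0.4449

σ(0.69) = 0.666
σ'(0.69) = σ(0.69)(1 - σ(0.69)) = 0.666 × 0.334 = 0.2225
∂L/∂z = ∂L/∂h · σ'(z) = -2 × 0.2225 = -0.4449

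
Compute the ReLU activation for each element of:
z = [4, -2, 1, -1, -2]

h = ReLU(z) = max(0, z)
h = [4, 0, 1, 0, 0]

ReLU applied element-wise: max(0,4)=4, max(0,-2)=0, max(0,1)=1, max(0,-1)=0, max(0,-2)=0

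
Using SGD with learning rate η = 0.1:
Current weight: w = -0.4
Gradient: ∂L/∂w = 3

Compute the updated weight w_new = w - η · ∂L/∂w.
w_new = -0.7

w_new = w - η·∂L/∂w = -0.4 - 0.1×(3) = -0.4 - (0.3) = -0.7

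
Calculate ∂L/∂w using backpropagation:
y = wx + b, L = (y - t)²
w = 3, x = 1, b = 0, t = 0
∂L/∂w = 6

y = wx + b = (3)(1) + 0 = 3
∂L/∂y = 2(y - t) = 2(3 - 0) = 6
∂y/∂w = x = 1
∂L/∂w = ∂L/∂y · ∂y/∂w = 6 × 1 = 6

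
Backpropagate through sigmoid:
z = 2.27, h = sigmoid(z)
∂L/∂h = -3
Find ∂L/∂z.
∂L/∂z = -0.2546

σ(2.27) = 0.9064
σ'(2.27) = σ(2.27)(1 - σ(2.27)) = 0.9064 × 0.09364 = 0.08487
∂L/∂z = ∂L/∂h · σ'(z) = -3 × 0.08487 = -0.2546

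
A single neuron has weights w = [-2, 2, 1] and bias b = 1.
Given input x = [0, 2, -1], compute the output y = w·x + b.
y = 4

y = (-2)(0) + (2)(2) + (1)(-1) + 1 = 4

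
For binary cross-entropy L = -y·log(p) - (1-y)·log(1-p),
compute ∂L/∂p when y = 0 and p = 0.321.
∂L/∂p = 1.473

∂L/∂p = -y/p + (1-y)/(1-p) = 0 + 1/0.679 = 1.473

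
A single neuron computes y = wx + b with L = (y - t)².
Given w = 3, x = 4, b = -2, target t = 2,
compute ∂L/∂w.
∂L/∂w = 64

y = wx + b = (3)(4) + -2 = 10
∂L/∂y = 2(y - t) = 2(10 - 2) = 16
∂y/∂w = x = 4
∂L/∂w = ∂L/∂y · ∂y/∂w = 16 × 4 = 64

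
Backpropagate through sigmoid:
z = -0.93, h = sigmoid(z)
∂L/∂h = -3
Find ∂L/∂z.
∂L/∂z = -0.6086

σ(-0.93) = 0.2829
σ'(-0.93) = σ(-0.93)(1 - σ(-0.93)) = 0.2829 × 0.7171 = 0.2029
∂L/∂z = ∂L/∂h · σ'(z) = -3 × 0.2029 = -0.6086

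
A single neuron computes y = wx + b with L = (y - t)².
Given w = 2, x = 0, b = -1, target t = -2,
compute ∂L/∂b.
∂L/∂b = 2

y = wx + b = (2)(0) + -1 = -1
∂L/∂y = 2(y - t) = 2(-1 - -2) = 2
∂y/∂b = 1
∂L/∂b = ∂L/∂y · ∂y/∂b = 2 × 1 = 2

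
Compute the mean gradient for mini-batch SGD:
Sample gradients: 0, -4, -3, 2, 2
Average gradient = -0.6

Average = (1/5)(0 + -4 + -3 + 2 + 2) = -3/5 = -0.6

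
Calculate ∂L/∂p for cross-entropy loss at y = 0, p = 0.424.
∂L/∂p = 1.736

∂L/∂p = -y/p + (1-y)/(1-p) = 0 + 1/0.576 = 1.736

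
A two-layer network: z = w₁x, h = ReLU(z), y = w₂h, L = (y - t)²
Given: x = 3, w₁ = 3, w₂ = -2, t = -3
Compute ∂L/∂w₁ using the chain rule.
∂L/∂w₁ = 180

Forward pass:
z = w₁x = 3×3 = 9
h = ReLU(9) = 9
y = w₂h = -2×9 = -18

Backward pass:
∂L/∂y = 2(y - t) = 2(-18 - -3) = -30
∂y/∂h = w₂ = -2
∂h/∂z = 1 (ReLU derivative)
∂z/∂w₁ = x = 3

∂L/∂w₁ = -30 × -2 × 1 × 3 = 180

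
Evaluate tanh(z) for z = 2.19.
0.9753

tanh(2.19) = (e^(2.19) - e^(-2.19))/(e^(2.19) + e^(-2.19)) = 0.9753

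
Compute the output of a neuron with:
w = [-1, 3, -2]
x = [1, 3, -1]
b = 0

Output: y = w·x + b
y = 10

y = (-1)(1) + (3)(3) + (-2)(-1) + 0 = 10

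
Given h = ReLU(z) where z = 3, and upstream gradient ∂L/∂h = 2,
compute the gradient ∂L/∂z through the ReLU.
∂L/∂z = 2

h = ReLU(3) = 3
Since z > 0: ∂h/∂z = 1
∂L/∂z = ∂L/∂h · ∂h/∂z = 2 × 1 = 2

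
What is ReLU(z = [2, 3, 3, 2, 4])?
h = [2, 3, 3, 2, 4]

ReLU applied element-wise: max(0,2)=2, max(0,3)=3, max(0,3)=3, max(0,2)=2, max(0,4)=4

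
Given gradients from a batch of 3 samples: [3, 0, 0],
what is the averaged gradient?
Average gradient = 1

Average = (1/3)(3 + 0 + 0) = 3/3 = 1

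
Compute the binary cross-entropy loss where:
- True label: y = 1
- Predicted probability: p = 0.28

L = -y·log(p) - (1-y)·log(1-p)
L = 1.273

L = -1·log(0.28) - 0·log(0.72) = -log(0.28) = 1.273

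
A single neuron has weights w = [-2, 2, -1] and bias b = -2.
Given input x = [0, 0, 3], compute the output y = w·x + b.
y = -5

y = (-2)(0) + (2)(0) + (-1)(3) + -2 = -5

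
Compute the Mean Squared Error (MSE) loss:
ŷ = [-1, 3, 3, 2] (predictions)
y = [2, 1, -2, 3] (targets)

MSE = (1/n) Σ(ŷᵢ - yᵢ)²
MSE = 9.75

MSE = (1/4)((-1-2)² + (3-1)² + (3--2)² + (2-3)²) = (1/4)(9 + 4 + 25 + 1) = 9.75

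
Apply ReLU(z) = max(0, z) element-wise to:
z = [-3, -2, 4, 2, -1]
h = [0, 0, 4, 2, 0]

ReLU applied element-wise: max(0,-3)=0, max(0,-2)=0, max(0,4)=4, max(0,2)=2, max(0,-1)=0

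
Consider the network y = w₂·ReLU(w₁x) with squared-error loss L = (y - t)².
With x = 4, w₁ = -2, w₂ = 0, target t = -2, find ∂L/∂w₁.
∂L/∂w₁ = 0

Forward pass:
z = w₁x = -2×4 = -8
h = ReLU(-8) = 0
y = w₂h = 0×0 = 0

Backward pass:
∂L/∂y = 2(y - t) = 2(0 - -2) = 4
∂y/∂h = w₂ = 0
∂h/∂z = 0 (ReLU derivative)
∂z/∂w₁ = x = 4

∂L/∂w₁ = 4 × 0 × 0 × 4 = 0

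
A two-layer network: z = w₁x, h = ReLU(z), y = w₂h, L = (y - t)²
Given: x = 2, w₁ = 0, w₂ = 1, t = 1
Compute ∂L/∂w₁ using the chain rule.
∂L/∂w₁ = 0

Forward pass:
z = w₁x = 0×2 = 0
h = ReLU(0) = 0
y = w₂h = 1×0 = 0

Backward pass:
∂L/∂y = 2(y - t) = 2(0 - 1) = -2
∂y/∂h = w₂ = 1
∂h/∂z = 0 (ReLU derivative)
∂z/∂w₁ = x = 2

∂L/∂w₁ = -2 × 1 × 0 × 2 = 0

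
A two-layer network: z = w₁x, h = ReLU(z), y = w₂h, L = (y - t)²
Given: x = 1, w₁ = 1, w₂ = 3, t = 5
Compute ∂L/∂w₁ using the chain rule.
∂L/∂w₁ = -12

Forward pass:
z = w₁x = 1×1 = 1
h = ReLU(1) = 1
y = w₂h = 3×1 = 3

Backward pass:
∂L/∂y = 2(y - t) = 2(3 - 5) = -4
∂y/∂h = w₂ = 3
∂h/∂z = 1 (ReLU derivative)
∂z/∂w₁ = x = 1

∂L/∂w₁ = -4 × 3 × 1 × 1 = -12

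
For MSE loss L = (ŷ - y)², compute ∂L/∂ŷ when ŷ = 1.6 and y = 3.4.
∂L/∂ŷ = -3.6

∂L/∂ŷ = 2(ŷ - y) = 2(1.6 - 3.4) = 2(-1.8) = -3.6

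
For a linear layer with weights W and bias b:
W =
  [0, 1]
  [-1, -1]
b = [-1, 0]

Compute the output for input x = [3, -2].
y = [-3, -1]

Wx = [0×3 + 1×-2, -1×3 + -1×-2]
   = [-2, -1]
y = Wx + b = [-2 + -1, -1 + 0] = [-3, -1]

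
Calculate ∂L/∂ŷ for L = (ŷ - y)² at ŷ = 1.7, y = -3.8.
∂L/∂ŷ = 11.0

∂L/∂ŷ = 2(ŷ - y) = 2(1.7 - -3.8) = 2(5.5) = 11.0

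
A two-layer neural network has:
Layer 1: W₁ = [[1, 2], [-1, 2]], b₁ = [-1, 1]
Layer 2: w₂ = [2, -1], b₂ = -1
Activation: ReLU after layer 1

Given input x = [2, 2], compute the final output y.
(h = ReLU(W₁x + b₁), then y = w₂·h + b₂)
y = 6

Layer 1 pre-activation: z₁ = [5, 3]
After ReLU: h = [5, 3]
Layer 2 output: y = 2×5 + -1×3 + -1 = 6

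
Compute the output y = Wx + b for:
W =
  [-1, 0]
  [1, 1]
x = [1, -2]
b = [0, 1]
y = [-1, 0]

Wx = [-1×1 + 0×-2, 1×1 + 1×-2]
   = [-1, -1]
y = Wx + b = [-1 + 0, -1 + 1] = [-1, 0]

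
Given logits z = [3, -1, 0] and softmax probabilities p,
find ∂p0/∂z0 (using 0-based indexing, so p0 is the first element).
∂p0/∂z0 = 0.0597

p = softmax(z) = [0.9362, 0.01715, 0.04661]
p0 = 0.9362

∂p0/∂z0 = p0(1 - p0) = 0.9362 × (1 - 0.9362) = 0.0597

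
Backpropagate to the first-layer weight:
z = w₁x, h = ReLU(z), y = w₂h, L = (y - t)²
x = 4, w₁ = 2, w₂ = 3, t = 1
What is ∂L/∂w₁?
∂L/∂w₁ = 552

Forward pass:
z = w₁x = 2×4 = 8
h = ReLU(8) = 8
y = w₂h = 3×8 = 24

Backward pass:
∂L/∂y = 2(y - t) = 2(24 - 1) = 46
∂y/∂h = w₂ = 3
∂h/∂z = 1 (ReLU derivative)
∂z/∂w₁ = x = 4

∂L/∂w₁ = 46 × 3 × 1 × 4 = 552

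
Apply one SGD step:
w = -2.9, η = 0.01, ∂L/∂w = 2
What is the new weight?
w_new = -2.92

w_new = w - η·∂L/∂w = -2.9 - 0.01×(2) = -2.9 - (0.02) = -2.92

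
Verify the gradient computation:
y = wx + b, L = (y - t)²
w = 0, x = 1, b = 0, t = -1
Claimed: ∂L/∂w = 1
Incorrect

y = (0)(1) + 0 = 0
∂L/∂y = 2(y - t) = 2(0 - -1) = 2
∂y/∂w = x = 1
∂L/∂w = 2 × 1 = 2

Claimed value: 1
Incorrect: The correct gradient is 2.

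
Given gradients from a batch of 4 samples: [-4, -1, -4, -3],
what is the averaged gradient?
Average gradient = -3

Average = (1/4)(-4 + -1 + -4 + -3) = -12/4 = -3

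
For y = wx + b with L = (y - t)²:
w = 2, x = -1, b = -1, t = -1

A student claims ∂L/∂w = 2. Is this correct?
Incorrect

y = (2)(-1) + -1 = -3
∂L/∂y = 2(y - t) = 2(-3 - -1) = -4
∂y/∂w = x = -1
∂L/∂w = -4 × -1 = 4

Claimed value: 2
Incorrect: The correct gradient is 4.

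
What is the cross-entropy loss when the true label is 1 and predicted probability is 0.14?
L = 1.966

L = -1·log(0.14) - 0·log(0.86) = -log(0.14) = 1.966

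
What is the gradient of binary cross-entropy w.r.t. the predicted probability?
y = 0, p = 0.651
∂L/∂p = 2.865

∂L/∂p = -y/p + (1-y)/(1-p) = 0 + 1/0.349 = 2.865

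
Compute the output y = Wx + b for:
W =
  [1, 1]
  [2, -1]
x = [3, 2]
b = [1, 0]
y = [6, 4]

Wx = [1×3 + 1×2, 2×3 + -1×2]
   = [5, 4]
y = Wx + b = [5 + 1, 4 + 0] = [6, 4]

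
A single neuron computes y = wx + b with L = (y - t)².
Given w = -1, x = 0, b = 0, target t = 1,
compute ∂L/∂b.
∂L/∂b = -2

y = wx + b = (-1)(0) + 0 = 0
∂L/∂y = 2(y - t) = 2(0 - 1) = -2
∂y/∂b = 1
∂L/∂b = ∂L/∂y · ∂y/∂b = -2 × 1 = -2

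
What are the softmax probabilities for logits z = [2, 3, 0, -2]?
p = [0.2583, 0.702, 0.035, 0.0047]

exp(z) = [7.389, 20.09, 1, 0.1353]
Sum = 28.61
p = [0.2583, 0.702, 0.035, 0.0047]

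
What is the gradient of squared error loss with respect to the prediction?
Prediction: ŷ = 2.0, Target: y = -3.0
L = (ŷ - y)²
∂L/∂ŷ = 10.0

∂L/∂ŷ = 2(ŷ - y) = 2(2.0 - -3.0) = 2(5.0) = 10.0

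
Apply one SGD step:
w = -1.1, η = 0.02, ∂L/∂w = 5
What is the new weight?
w_new = -1.2

w_new = w - η·∂L/∂w = -1.1 - 0.02×(5) = -1.1 - (0.1) = -1.2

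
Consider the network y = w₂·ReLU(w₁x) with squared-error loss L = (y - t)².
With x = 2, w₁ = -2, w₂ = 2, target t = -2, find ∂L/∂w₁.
∂L/∂w₁ = 0

Forward pass:
z = w₁x = -2×2 = -4
h = ReLU(-4) = 0
y = w₂h = 2×0 = 0

Backward pass:
∂L/∂y = 2(y - t) = 2(0 - -2) = 4
∂y/∂h = w₂ = 2
∂h/∂z = 0 (ReLU derivative)
∂z/∂w₁ = x = 2

∂L/∂w₁ = 4 × 2 × 0 × 2 = 0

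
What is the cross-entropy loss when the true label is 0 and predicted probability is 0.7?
L = 1.204

L = -0·log(0.7) - 1·log(0.3) = -log(0.3) = 1.204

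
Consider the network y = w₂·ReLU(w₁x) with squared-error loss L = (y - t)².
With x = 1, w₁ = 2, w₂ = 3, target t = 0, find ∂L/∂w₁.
∂L/∂w₁ = 36

Forward pass:
z = w₁x = 2×1 = 2
h = ReLU(2) = 2
y = w₂h = 3×2 = 6

Backward pass:
∂L/∂y = 2(y - t) = 2(6 - 0) = 12
∂y/∂h = w₂ = 3
∂h/∂z = 1 (ReLU derivative)
∂z/∂w₁ = x = 1

∂L/∂w₁ = 12 × 3 × 1 × 1 = 36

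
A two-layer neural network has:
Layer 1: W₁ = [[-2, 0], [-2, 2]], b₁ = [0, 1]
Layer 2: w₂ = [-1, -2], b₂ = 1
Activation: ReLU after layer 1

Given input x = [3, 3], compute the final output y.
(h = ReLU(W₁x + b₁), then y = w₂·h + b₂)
y = -1

Layer 1 pre-activation: z₁ = [-6, 1]
After ReLU: h = [0, 1]
Layer 2 output: y = -1×0 + -2×1 + 1 = -1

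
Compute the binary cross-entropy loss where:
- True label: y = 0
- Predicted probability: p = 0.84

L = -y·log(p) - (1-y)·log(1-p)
L = 1.833

L = -0·log(0.84) - 1·log(0.16) = -log(0.16) = 1.833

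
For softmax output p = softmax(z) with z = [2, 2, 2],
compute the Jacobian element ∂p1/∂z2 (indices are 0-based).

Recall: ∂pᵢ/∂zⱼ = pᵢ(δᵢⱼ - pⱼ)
∂p1/∂z2 = -0.1111

p = softmax(z) = [0.3333, 0.3333, 0.3333]
p1 = 0.3333, p2 = 0.3333

∂p1/∂z2 = -p1 × p2 = -0.3333 × 0.3333 = -0.1111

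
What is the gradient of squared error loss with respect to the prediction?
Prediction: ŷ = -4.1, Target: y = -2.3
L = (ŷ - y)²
∂L/∂ŷ = -3.6

∂L/∂ŷ = 2(ŷ - y) = 2(-4.1 - -2.3) = 2(-1.8) = -3.6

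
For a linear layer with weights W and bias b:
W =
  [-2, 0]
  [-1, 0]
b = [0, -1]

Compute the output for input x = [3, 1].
y = [-6, -4]

Wx = [-2×3 + 0×1, -1×3 + 0×1]
   = [-6, -3]
y = Wx + b = [-6 + 0, -3 + -1] = [-6, -4]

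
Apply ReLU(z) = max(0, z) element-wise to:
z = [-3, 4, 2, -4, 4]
h = [0, 4, 2, 0, 4]

ReLU applied element-wise: max(0,-3)=0, max(0,4)=4, max(0,2)=2, max(0,-4)=0, max(0,4)=4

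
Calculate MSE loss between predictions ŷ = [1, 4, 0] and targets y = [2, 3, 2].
MSE = 2

MSE = (1/3)((1-2)² + (4-3)² + (0-2)²) = (1/3)(1 + 1 + 4) = 2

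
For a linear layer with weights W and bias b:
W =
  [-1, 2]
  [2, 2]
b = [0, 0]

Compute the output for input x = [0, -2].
y = [-4, -4]

Wx = [-1×0 + 2×-2, 2×0 + 2×-2]
   = [-4, -4]
y = Wx + b = [-4 + 0, -4 + 0] = [-4, -4]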